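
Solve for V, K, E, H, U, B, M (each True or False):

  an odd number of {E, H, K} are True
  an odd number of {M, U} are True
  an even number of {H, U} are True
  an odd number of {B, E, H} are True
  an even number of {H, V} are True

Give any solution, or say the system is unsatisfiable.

V: False, K: True, E: False, H: False, U: False, B: True, M: True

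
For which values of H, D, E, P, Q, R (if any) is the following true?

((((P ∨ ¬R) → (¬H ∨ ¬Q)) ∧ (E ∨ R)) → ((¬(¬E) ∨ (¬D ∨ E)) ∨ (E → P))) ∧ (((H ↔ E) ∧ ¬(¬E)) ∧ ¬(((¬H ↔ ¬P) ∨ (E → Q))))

H=T, D=F, E=T, P=F, Q=F, R=F

  (((P ∨ ¬R) → (¬H ∨ ¬Q)) ∧ (E ∨ R)) → ((¬(¬E) ∨ (¬D ∨ E)) ∨ (E → P)) = True
    ((P ∨ ¬R) → (¬H ∨ ¬Q)) ∧ (E ∨ R) = True
      (P ∨ ¬R) → (¬H ∨ ¬Q) = True
        P ∨ ¬R = True
          ¬R = True
        ¬H ∨ ¬Q = True
          ¬H = False
          ¬Q = True
      E ∨ R = True
    (¬(¬E) ∨ (¬D ∨ E)) ∨ (E → P) = True
      ¬(¬E) ∨ (¬D ∨ E) = True
        ¬(¬E) = True
          ¬E = False
        ¬D ∨ E = True
          ¬D = True
      E → P = False
  ((H ↔ E) ∧ ¬(¬E)) ∧ ¬(((¬H ↔ ¬P) ∨ (E → Q))) = True
    (H ↔ E) ∧ ¬(¬E) = True
      H ↔ E = True
      ¬(¬E) = True
        ¬E = False
    ¬(((¬H ↔ ¬P) ∨ (E → Q))) = True
      (¬H ↔ ¬P) ∨ (E → Q) = False
        ¬H ↔ ¬P = False
          ¬H = False
          ¬P = True
        E → Q = False
Both conjuncts True, so the formula holds.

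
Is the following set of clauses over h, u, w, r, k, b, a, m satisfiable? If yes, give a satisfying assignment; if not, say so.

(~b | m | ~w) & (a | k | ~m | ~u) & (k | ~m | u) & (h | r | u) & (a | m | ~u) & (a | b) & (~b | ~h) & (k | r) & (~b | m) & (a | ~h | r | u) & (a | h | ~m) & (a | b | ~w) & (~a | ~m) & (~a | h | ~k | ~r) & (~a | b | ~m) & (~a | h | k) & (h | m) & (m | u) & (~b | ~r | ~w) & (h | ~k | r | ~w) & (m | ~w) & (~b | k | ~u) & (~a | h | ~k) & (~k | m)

h = True, u = True, w = False, r = True, k = False, b = False, a = True, m = False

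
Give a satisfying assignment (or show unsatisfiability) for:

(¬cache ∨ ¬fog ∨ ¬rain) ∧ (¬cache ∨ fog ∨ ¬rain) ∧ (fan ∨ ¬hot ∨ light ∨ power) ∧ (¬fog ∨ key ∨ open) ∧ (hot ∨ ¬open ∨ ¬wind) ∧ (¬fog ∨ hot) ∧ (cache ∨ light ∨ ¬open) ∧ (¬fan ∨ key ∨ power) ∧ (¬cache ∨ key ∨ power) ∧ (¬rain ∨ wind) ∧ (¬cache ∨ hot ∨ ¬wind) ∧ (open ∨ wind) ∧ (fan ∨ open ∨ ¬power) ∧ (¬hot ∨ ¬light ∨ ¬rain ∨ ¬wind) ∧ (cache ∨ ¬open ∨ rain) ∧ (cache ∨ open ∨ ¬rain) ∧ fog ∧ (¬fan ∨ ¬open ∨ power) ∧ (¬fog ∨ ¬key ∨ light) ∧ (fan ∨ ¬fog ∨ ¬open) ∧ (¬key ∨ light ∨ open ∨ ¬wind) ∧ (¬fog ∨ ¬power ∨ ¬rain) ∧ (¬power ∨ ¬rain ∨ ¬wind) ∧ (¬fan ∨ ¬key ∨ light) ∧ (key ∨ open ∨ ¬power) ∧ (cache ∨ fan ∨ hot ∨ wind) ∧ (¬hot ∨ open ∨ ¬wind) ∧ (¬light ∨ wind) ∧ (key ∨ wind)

Unit clause (fog) forces fog = True.
In (¬fog ∨ hot) only hot is left, so hot = True.
Set fan = True.
Set key = False.
  then (¬fog ∨ key ∨ open) forces open = True.
  then (¬fan ∨ key ∨ power) forces power = True.
  then (¬fog ∨ ¬power ∨ ¬rain) forces rain = False.
  then (key ∨ wind) forces wind = True.
  then (cache ∨ ¬open ∨ rain) forces cache = True.
Set light = True.
All clauses satisfied.

hot: True, fan: True, fog: True, key: False, cache: True, open: True, wind: True, light: True, rain: False, power: True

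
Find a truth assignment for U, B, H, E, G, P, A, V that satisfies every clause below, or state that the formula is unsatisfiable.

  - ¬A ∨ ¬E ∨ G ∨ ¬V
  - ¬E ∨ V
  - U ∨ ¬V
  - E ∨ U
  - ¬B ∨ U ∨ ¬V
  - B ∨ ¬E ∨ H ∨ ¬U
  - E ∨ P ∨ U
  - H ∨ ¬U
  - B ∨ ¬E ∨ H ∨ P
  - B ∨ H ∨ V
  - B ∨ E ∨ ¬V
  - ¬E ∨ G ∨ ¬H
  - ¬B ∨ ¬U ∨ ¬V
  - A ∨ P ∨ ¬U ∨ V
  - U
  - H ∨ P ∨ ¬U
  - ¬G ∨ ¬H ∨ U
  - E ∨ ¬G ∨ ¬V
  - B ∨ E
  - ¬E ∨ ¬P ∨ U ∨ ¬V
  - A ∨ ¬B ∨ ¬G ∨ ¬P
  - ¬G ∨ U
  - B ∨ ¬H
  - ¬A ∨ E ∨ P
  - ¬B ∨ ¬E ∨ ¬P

U = True; B = True; H = True; E = False; G = True; P = True; A = True; V = False

Unit clause (U) forces U = True.
In (H ∨ ¬U) only H is left, so H = True.
In (B ∨ ¬H) only B is left, so B = True.
In (¬B ∨ ¬U ∨ ¬V) only ¬V is left, so V = False.
In (¬E ∨ V) only ¬E is left, so E = False.
Set G = True.
Set P = True.
  then (A ∨ ¬B ∨ ¬G ∨ ¬P) forces A = True.
All clauses satisfied.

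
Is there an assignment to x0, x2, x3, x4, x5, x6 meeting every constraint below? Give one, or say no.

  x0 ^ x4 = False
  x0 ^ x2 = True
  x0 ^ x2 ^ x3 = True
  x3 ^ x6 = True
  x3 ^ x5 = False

x0=T; x2=F; x3=F; x4=T; x5=F; x6=T

x0 ^ x4 = T ^ T = False ✓
x0 ^ x2 = T ^ F = True ✓
x0 ^ x2 ^ x3 = T ^ F ^ F = True ✓
x3 ^ x6 = F ^ T = True ✓
x3 ^ x5 = F ^ F = False ✓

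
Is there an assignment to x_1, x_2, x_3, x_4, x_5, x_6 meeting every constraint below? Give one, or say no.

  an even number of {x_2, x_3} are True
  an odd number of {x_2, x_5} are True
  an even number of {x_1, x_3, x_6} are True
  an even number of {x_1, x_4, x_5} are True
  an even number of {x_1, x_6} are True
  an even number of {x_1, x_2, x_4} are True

Adding constraints 2, 4, 6 mod 2: every variable appears an even number of times on the left, so the left side is 0.
But the right sides sum to 1 (mod 2). 0 ≠ 1 — the system is inconsistent.

Unsatisfiable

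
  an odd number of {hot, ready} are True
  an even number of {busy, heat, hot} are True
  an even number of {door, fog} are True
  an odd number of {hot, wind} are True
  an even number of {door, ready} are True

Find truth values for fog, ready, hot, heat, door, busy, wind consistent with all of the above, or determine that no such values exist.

fog = True, ready = True, hot = False, heat = True, door = True, busy = True, wind = True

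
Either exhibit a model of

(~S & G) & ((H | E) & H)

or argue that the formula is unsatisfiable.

E=T; S=F; G=T; H=T

  ~S & G = True
    ~S = True
  (H | E) & H = True
    H | E = True
Both conjuncts True, so the formula holds.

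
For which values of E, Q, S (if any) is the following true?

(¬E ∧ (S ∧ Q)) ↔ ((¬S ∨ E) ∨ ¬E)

E: False; Q: True; S: True

  (¬E ∧ (S ∧ Q)) ↔ ((¬S ∨ E) ∨ ¬E) = True
    ¬E ∧ (S ∧ Q) = True
      ¬E = True
      S ∧ Q = True
    (¬S ∨ E) ∨ ¬E = True
      ¬S ∨ E = False
        ¬S = False
      ¬E = True
The formula evaluates to True.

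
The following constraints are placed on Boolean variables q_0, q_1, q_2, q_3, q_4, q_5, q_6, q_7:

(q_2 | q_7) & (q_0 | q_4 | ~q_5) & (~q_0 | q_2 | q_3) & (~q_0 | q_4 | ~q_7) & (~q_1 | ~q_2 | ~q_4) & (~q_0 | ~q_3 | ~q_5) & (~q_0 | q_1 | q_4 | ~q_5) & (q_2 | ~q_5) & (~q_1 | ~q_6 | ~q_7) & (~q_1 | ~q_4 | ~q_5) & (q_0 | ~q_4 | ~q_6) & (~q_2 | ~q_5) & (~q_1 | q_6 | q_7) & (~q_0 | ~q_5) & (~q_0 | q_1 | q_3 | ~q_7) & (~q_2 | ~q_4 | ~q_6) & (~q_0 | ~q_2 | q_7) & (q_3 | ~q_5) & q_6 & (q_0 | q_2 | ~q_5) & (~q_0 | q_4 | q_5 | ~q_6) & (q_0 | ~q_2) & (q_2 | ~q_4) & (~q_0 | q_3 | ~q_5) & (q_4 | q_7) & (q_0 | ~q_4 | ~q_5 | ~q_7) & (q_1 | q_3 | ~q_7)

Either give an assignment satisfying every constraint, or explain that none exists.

Unit clause (q_6) forces q_6 = True.
Try q_0 = True:
  (~q_0 | ~q_5) forces q_5 = False.
  (~q_0 | q_4 | q_5 | ~q_6) forces q_4 = True.
  (~q_2 | ~q_4 | ~q_6) forces q_2 = False.
  clause (q_2 | ~q_4) is falsified — backtrack.
So q_0 = False.
  then (q_0 | ~q_4 | ~q_6) forces q_4 = False.
  then (q_0 | ~q_2) forces q_2 = False.
  then (q_4 | q_7) forces q_7 = True.
  then (q_0 | q_4 | ~q_5) forces q_5 = False.
  then (~q_1 | ~q_6 | ~q_7) forces q_1 = False.
  then (q_1 | q_3 | ~q_7) forces q_3 = True.
All clauses satisfied.

q_0 = False; q_1 = False; q_2 = False; q_3 = True; q_4 = False; q_5 = False; q_6 = True; q_7 = True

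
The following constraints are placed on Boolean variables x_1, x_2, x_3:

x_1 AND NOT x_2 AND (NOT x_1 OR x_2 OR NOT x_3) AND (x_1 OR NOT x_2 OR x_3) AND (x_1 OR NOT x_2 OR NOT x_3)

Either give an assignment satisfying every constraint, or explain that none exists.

Unit clause (x_1) forces x_1 = True.
Unit clause (NOT x_2) forces x_2 = False.
In (NOT x_1 OR x_2 OR NOT x_3) only NOT x_3 is left, so x_3 = False.
All clauses satisfied.

x_1=T, x_2=F, x_3=F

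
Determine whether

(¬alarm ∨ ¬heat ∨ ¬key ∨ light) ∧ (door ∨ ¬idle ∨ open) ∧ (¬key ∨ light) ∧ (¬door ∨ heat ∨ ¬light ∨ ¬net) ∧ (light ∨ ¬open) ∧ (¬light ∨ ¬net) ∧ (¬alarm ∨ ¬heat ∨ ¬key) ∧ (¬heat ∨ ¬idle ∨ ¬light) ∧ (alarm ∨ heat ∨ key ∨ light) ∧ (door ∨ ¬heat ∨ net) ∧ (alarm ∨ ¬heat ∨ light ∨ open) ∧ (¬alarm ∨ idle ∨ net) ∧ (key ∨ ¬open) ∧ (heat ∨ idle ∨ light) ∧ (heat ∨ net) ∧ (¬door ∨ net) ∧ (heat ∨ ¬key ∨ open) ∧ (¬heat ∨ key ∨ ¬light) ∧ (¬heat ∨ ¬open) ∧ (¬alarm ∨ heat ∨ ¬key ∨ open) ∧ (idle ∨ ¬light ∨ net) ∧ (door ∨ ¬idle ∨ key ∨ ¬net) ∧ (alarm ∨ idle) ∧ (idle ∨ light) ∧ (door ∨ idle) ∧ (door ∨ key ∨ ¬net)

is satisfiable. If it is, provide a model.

Set heat = False.
  then (heat ∨ net) forces net = True.
  then (¬light ∨ ¬net) forces light = False.
  then (heat ∨ idle ∨ light) forces idle = True.
  then (¬key ∨ light) forces key = False.
  then (light ∨ ¬open) forces open = False.
  then (alarm ∨ heat ∨ key ∨ light) forces alarm = True.
  then (door ∨ ¬idle ∨ key ∨ ¬net) forces door = True.
All clauses satisfied.

heat: False; key: False; open: False; idle: True; light: False; net: True; door: True; alarm: True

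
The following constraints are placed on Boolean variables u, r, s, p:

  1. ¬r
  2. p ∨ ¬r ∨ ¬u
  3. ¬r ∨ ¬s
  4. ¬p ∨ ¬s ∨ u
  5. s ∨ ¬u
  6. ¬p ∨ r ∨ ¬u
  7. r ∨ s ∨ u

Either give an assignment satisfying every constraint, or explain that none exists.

Unit clause (¬r) forces r = False.
Set u = True.
  then (s ∨ ¬u) forces s = True.
  then (¬p ∨ r ∨ ¬u) forces p = False.
All clauses satisfied.

u=T; r=F; s=T; p=F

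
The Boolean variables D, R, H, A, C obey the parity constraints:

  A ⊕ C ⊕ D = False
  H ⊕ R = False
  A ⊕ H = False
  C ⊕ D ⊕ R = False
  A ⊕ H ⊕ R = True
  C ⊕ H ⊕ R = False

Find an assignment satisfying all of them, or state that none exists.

D=T, R=T, H=T, A=T, C=F

A ⊕ C ⊕ D = T ⊕ F ⊕ T = False ✓
H ⊕ R = T ⊕ T = False ✓
A ⊕ H = T ⊕ T = False ✓
C ⊕ D ⊕ R = F ⊕ T ⊕ T = False ✓
A ⊕ H ⊕ R = T ⊕ T ⊕ T = True ✓
C ⊕ H ⊕ R = F ⊕ T ⊕ T = False ✓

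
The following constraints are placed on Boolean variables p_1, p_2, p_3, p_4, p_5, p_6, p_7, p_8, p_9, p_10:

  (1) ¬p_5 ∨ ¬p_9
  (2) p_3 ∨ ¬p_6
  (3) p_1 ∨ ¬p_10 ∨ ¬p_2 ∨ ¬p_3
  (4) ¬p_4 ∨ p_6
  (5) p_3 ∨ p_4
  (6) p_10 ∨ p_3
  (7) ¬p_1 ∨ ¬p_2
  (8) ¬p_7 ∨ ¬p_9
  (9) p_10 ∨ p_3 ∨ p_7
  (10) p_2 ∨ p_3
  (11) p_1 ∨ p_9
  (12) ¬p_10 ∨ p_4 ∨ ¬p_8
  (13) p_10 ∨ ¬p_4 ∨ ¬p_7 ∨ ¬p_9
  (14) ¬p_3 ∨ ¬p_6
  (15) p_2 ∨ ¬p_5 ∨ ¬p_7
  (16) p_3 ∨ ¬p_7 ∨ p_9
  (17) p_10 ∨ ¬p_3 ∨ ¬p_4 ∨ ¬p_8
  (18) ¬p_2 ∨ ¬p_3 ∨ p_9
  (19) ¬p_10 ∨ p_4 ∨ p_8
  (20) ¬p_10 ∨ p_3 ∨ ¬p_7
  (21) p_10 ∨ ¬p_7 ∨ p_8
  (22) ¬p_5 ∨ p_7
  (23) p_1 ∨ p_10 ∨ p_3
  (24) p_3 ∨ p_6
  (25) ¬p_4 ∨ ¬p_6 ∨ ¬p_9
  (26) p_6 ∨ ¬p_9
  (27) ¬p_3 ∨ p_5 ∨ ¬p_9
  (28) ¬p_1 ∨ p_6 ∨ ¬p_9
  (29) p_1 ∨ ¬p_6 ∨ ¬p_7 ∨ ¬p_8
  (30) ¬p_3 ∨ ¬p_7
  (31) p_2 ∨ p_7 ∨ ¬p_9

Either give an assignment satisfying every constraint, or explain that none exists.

Set p_1 = True.
  then (¬p_1 ∨ ¬p_2) forces p_2 = False.
  then (p_2 ∨ p_3) forces p_3 = True.
  then (¬p_3 ∨ ¬p_6) forces p_6 = False.
  then (p_6 ∨ ¬p_9) forces p_9 = False.
  then (¬p_3 ∨ ¬p_7) forces p_7 = False.
  then (¬p_4 ∨ p_6) forces p_4 = False.
  then (¬p_5 ∨ p_7) forces p_5 = False.
Set p_8 = False.
  then (¬p_10 ∨ p_4 ∨ p_8) forces p_10 = False.
All clauses satisfied.

p_1: True, p_2: False, p_3: True, p_4: False, p_5: False, p_6: False, p_7: False, p_8: False, p_9: False, p_10: False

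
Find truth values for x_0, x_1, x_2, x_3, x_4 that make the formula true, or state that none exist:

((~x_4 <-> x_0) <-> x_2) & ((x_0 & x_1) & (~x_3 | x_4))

x_0=T, x_1=T, x_2=F, x_3=T, x_4=T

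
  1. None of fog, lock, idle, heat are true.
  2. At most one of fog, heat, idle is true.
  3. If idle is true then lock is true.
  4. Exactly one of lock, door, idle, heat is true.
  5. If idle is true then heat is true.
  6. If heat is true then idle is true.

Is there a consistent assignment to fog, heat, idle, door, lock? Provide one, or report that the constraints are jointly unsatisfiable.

fog=F, heat=F, idle=F, door=T, lock=F

  (1) {fog, lock, idle, heat}: 0 true — none ✓
  (2) {fog, heat, idle}: 0 true — at most one ✓
  (3) idle=F ⇒ lock: vacuous ✓
  (4) {lock, door, idle, heat}: 1 true — exactly one ✓
  (5) idle=F ⇒ heat: vacuous ✓
  (6) heat=F ⇒ idle: vacuous ✓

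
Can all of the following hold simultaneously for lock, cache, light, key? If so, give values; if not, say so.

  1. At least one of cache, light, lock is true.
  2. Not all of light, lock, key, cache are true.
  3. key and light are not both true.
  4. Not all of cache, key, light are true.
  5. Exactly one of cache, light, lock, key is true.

lock = False, cache = True, light = False, key = False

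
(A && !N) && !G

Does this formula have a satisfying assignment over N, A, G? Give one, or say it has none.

N=F, A=T, G=F

  A && !N = True
    !N = True
  !G = True
Both conjuncts True, so the formula holds.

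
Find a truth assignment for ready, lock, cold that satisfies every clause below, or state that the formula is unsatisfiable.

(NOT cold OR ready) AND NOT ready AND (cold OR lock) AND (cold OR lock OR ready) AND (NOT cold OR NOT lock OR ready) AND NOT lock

The formula is unsatisfiable.

Case ready = True:
  Clause (NOT ready) is falsified — contradiction.
Case ready = False:
  (NOT cold OR ready) forces cold = False.
  (cold OR lock) forces lock = True.
  Clause (NOT lock) is falsified — contradiction.
Both cases fail, so the formula is unsatisfiable.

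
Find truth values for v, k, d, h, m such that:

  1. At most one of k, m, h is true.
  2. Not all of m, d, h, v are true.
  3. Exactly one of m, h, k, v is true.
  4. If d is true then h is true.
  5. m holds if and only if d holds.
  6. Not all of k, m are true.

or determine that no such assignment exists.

v=F; k=F; d=F; h=T; m=F

  (1) {k, m, h}: 1 true — at most one ✓
  (2) {m, d, h, v}: 1/4 true — not all ✓
  (3) {m, h, k, v}: 1 true — exactly one ✓
  (4) d=F ⇒ h: vacuous ✓
  (5) m=F, d=F — same ✓
  (6) {k, m}: 0/2 true — not all ✓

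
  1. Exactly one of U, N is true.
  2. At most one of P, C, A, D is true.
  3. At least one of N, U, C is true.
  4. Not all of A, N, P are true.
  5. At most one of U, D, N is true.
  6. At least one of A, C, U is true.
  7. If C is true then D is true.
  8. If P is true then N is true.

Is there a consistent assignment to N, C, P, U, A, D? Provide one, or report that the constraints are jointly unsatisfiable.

N: False, C: False, P: False, U: True, A: False, D: False

  (1) {U, N}: 1 true — exactly one ✓
  (2) {P, C, A, D}: 0 true — at most one ✓
  (3) {N, U, C}: 1 true — at least one ✓
  (4) {A, N, P}: 0/3 true — not all ✓
  (5) {U, D, N}: 1 true — at most one ✓
  (6) {A, C, U}: 1 true — at least one ✓
  (7) C=F ⇒ D: vacuous ✓
  (8) P=F ⇒ N: vacuous ✓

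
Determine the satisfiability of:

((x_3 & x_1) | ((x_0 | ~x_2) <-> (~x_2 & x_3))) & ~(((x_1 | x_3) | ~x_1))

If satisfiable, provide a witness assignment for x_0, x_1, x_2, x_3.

The conjunct ~(((x_1 | x_3) | ~x_1)) is unsatisfiable on its own:
  x_1=F, x_3=F: evaluates to False.
  x_1=F, x_3=T: evaluates to False.
  x_1=T, x_3=F: evaluates to False.
  x_1=T, x_3=T: evaluates to False.
So the whole conjunction is unsatisfiable.

UNSATISFIABLE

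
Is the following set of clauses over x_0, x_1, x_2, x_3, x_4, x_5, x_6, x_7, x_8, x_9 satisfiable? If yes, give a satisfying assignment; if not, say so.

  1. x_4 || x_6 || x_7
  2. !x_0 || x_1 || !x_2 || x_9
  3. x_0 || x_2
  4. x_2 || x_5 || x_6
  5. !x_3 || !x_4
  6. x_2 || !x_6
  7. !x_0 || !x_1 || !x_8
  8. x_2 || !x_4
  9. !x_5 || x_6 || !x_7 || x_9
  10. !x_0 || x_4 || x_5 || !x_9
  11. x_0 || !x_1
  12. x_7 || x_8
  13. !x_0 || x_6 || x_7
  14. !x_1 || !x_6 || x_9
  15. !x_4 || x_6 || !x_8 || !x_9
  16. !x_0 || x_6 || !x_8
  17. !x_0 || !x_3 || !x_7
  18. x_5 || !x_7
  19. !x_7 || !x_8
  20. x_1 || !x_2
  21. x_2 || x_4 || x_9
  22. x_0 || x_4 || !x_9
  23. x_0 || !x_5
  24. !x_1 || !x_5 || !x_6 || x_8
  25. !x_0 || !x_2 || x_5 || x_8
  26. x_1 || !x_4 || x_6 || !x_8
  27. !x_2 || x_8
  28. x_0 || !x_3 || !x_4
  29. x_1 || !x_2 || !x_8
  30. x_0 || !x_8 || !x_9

x_0=T; x_1=T; x_2=F; x_3=F; x_4=F; x_5=T; x_6=F; x_7=T; x_8=F; x_9=T

Try x_0 = False:
  (x_0 || x_2) forces x_2 = True.
  (x_0 || !x_1) forces x_1 = False.
  clause (x_1 || !x_2) is falsified — backtrack.
So x_0 = True.
Set x_1 = True.
  then (!x_0 || !x_1 || !x_8) forces x_8 = False.
  then (x_7 || x_8) forces x_7 = True.
  then (!x_0 || !x_3 || !x_7) forces x_3 = False.
  then (x_5 || !x_7) forces x_5 = True.
  then (!x_1 || !x_5 || !x_6 || x_8) forces x_6 = False.
  then (!x_2 || x_8) forces x_2 = False.
  then (x_2 || !x_4) forces x_4 = False.
  then (!x_5 || x_6 || !x_7 || x_9) forces x_9 = True.
All clauses satisfied.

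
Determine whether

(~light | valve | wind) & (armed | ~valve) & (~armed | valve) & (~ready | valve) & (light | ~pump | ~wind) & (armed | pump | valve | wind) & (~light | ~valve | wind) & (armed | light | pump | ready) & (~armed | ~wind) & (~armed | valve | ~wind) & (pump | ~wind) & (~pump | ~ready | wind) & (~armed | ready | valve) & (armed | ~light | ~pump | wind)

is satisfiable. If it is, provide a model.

ready=T, valve=T, armed=T, pump=F, wind=F, light=F

Set ready = True.
  then (~ready | valve) forces valve = True.
  then (armed | ~valve) forces armed = True.
  then (~armed | ~wind) forces wind = False.
  then (~pump | ~ready | wind) forces pump = False.
  then (~light | ~valve | wind) forces light = False.
All clauses satisfied.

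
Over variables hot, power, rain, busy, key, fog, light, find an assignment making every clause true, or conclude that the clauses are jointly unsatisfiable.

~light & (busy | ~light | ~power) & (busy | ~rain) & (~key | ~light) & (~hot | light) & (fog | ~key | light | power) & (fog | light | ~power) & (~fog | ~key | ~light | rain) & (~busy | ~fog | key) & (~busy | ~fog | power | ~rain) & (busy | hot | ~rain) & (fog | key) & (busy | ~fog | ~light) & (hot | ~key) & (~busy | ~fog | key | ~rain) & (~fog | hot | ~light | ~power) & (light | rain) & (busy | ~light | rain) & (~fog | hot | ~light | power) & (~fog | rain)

Case light = True:
  Clause (~light) is falsified — contradiction.
Case light = False:
  (~hot | light) forces hot = False.
  (hot | ~key) forces key = False.
  (fog | key) forces fog = True.
  (~busy | ~fog | key) forces busy = False.
  (busy | ~rain) forces rain = False.
  Clause (light | rain) is falsified — contradiction.
Both cases fail, so the formula is unsatisfiable.

The formula is unsatisfiable.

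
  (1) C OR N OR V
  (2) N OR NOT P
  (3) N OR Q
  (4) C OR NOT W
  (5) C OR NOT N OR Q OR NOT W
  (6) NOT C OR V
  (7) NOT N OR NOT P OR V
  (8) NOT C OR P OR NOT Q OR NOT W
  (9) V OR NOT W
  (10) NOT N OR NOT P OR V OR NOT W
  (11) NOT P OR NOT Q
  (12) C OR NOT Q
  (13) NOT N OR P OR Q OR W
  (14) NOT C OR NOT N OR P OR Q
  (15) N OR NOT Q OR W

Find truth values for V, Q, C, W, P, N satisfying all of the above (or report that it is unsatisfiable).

V = True, Q = True, C = True, W = False, P = False, N = True

Set V = True.
Set Q = True.
  then (NOT P OR NOT Q) forces P = False.
  then (C OR NOT Q) forces C = True.
  then (NOT C OR P OR NOT Q OR NOT W) forces W = False.
  then (N OR NOT Q OR W) forces N = True.
All clauses satisfied.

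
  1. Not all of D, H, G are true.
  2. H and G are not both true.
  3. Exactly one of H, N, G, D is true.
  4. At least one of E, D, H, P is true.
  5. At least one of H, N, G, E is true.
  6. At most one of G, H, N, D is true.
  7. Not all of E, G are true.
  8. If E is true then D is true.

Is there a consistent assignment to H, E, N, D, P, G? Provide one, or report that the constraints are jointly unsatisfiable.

H = True, E = False, N = False, D = False, P = True, G = False

  (1) {D, H, G}: 1/3 true — not all ✓
  (2) H=T, G=F — not both ✓
  (3) {H, N, G, D}: 1 true — exactly one ✓
  (4) {E, D, H, P}: 2 true — at least one ✓
  (5) {H, N, G, E}: 1 true — at least one ✓
  (6) {G, H, N, D}: 1 true — at most one ✓
  (7) {E, G}: 0/2 true — not all ✓
  (8) E=F ⇒ D: vacuous ✓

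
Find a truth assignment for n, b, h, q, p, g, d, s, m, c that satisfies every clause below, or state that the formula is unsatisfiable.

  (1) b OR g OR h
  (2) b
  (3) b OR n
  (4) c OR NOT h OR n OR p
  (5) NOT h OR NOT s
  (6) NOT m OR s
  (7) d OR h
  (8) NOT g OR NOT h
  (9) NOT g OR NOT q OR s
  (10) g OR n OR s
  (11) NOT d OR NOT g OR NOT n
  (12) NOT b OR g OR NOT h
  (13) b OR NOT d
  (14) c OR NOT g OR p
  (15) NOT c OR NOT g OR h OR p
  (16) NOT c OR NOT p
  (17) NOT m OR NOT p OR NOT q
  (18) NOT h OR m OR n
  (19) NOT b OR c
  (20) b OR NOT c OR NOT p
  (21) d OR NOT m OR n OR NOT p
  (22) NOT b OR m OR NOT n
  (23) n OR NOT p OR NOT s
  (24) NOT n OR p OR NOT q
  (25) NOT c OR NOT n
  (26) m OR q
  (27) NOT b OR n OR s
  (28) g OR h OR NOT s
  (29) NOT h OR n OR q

Unsatisfiable — no assignment works.

Case b = True:
  (NOT b OR c) forces c = True.
  (NOT c OR NOT p) forces p = False.
  (NOT c OR NOT n) forces n = False.
  (NOT b OR n OR s) forces s = True.
  (NOT h OR NOT s) forces h = False.
  (d OR h) forces d = True.
  (NOT c OR NOT g OR h OR p) forces g = False.
  Clause (g OR h OR NOT s) is falsified — contradiction.
Case b = False:
  Clause (b) is falsified — contradiction.
Both cases fail, so the formula is unsatisfiable.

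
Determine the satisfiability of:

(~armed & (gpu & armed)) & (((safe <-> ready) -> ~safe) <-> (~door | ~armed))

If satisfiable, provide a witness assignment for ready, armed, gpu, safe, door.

Case armed = True: the conjunct ~armed is False.
Case armed = False: the conjunct armed is False.
Both cases fail — unsatisfiable.

Unsatisfiable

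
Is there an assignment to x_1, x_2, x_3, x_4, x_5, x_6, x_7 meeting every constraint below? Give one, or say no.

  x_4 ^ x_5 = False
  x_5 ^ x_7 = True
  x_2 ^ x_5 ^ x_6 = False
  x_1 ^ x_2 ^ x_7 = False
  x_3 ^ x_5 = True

x_1 = False; x_2 = True; x_3 = True; x_4 = False; x_5 = False; x_6 = True; x_7 = True

x_4 ^ x_5 = F ^ F = False ✓
x_5 ^ x_7 = F ^ T = True ✓
x_2 ^ x_5 ^ x_6 = T ^ F ^ T = False ✓
x_1 ^ x_2 ^ x_7 = F ^ T ^ T = False ✓
x_3 ^ x_5 = T ^ F = True ✓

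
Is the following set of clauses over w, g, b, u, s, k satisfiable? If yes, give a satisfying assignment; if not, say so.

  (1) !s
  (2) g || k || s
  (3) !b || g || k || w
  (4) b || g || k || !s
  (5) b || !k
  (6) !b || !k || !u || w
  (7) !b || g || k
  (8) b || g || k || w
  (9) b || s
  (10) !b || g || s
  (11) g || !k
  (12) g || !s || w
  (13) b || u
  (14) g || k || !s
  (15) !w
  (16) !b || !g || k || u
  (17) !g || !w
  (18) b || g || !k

w = False, g = True, b = True, u = False, s = False, k = True

Unit clause (!s) forces s = False.
In (b || s) only b is left, so b = True.
In (!b || g || s) only g is left, so g = True.
Unit clause (!w) forces w = False.
Set u = False.
  then (!b || !g || k || u) forces k = True.
All clauses satisfied.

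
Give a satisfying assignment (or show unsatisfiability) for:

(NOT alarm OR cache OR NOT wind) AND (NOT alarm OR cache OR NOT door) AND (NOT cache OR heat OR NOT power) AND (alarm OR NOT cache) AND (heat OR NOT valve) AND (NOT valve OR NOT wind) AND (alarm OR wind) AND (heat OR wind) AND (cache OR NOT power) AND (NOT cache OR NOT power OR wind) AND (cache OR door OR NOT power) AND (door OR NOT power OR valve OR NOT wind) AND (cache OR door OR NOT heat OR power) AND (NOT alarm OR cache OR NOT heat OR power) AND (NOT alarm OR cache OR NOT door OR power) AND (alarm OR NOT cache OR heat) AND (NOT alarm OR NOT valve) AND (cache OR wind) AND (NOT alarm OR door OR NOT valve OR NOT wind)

Set alarm = True.
  then (NOT alarm OR NOT valve) forces valve = False.
Set power = False.
Set heat = False.
  then (heat OR wind) forces wind = True.
  then (NOT alarm OR cache OR NOT wind) forces cache = True.
Set door = True.
All clauses satisfied.

alarm = True, valve = False, power = False, heat = False, door = True, cache = True, wind = True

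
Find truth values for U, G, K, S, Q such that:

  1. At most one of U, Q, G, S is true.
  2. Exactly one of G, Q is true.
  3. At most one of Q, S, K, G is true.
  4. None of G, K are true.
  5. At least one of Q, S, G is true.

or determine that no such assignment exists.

U = False, G = False, K = False, S = False, Q = True

  (1) {U, Q, G, S}: 1 true — at most one ✓
  (2) {G, Q}: 1 true — exactly one ✓
  (3) {Q, S, K, G}: 1 true — at most one ✓
  (4) {G, K}: 0 true — none ✓
  (5) {Q, S, G}: 1 true — at least one ✓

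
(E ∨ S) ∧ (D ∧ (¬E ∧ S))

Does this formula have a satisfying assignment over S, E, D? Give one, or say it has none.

S = True; E = False; D = True

  E ∨ S = True
  D ∧ (¬E ∧ S) = True
    ¬E ∧ S = True
      ¬E = True
Both conjuncts True, so the formula holds.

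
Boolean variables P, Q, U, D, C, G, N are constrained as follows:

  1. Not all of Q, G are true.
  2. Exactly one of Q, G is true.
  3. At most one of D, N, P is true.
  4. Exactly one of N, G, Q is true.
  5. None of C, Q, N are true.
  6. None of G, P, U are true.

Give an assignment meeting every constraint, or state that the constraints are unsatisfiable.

Unsatisfiable

Case Q = True:
  Constraint (5) is violated (Q=T) — contradiction.
Case Q = False:
  (2) with Q=F forces G = True.
  Constraint (6) is violated (G=T) — contradiction.
Both cases fail — unsatisfiable.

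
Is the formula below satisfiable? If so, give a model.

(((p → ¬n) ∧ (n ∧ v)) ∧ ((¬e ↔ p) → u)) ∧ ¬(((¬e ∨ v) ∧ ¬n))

e=F, v=T, n=T, p=F, u=T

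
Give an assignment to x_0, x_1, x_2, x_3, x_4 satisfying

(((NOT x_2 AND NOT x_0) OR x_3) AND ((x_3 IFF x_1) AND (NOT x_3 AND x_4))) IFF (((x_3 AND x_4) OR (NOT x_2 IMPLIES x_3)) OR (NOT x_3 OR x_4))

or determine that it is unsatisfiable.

x_0=F, x_1=F, x_2=F, x_3=F, x_4=T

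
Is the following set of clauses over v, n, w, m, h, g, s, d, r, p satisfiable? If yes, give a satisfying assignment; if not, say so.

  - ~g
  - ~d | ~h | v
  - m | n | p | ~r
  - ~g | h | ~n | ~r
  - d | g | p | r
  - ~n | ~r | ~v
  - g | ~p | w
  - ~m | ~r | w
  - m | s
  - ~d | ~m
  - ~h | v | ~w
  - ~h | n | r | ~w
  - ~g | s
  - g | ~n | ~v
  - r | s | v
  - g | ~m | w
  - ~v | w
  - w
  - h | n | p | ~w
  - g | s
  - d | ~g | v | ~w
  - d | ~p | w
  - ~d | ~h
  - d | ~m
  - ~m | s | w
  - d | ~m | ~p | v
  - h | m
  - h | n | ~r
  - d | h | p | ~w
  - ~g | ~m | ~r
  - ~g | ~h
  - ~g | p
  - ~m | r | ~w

Unit clause (~g) forces g = False.
Unit clause (w) forces w = True.
In (g | s) only s is left, so s = True.
Set v = True.
  then (g | ~n | ~v) forces n = False.
Try m = True:
  (~d | ~m) forces d = False.
  clause (d | ~m) is falsified — backtrack.
So m = False.
  then (h | m) forces h = True.
  then (~h | n | r | ~w) forces r = True.
  then (~d | ~h) forces d = False.
  then (m | n | p | ~r) forces p = True.
All clauses satisfied.

v=T, n=F, w=T, m=F, h=T, g=F, s=T, d=F, r=T, p=T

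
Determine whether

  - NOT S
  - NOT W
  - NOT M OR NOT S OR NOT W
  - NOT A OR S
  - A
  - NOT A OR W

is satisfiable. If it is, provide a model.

Case A = True:
  (NOT S) forces S = False.
  Clause (NOT A OR S) is falsified — contradiction.
Case A = False:
  Clause (A) is falsified — contradiction.
Both cases fail, so the formula is unsatisfiable.

UNSATISFIABLE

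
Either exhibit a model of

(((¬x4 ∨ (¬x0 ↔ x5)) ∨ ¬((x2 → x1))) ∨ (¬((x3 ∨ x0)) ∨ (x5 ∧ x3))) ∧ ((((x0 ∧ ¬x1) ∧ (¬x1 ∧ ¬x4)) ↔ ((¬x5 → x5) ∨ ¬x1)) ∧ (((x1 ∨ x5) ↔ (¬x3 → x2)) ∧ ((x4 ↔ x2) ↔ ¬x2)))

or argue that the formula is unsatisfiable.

x0=T, x1=F, x2=F, x3=T, x4=F, x5=T

  ((¬x4 ∨ (¬x0 ↔ x5)) ∨ ¬((x2 → x1))) ∨ (¬((x3 ∨ x0)) ∨ (x5 ∧ x3)) = True
    (¬x4 ∨ (¬x0 ↔ x5)) ∨ ¬((x2 → x1)) = True
      ¬x4 ∨ (¬x0 ↔ x5) = True
        ¬x4 = True
        ¬x0 ↔ x5 = False
          ¬x0 = False
      ¬((x2 → x1)) = False
        x2 → x1 = True
    ¬((x3 ∨ x0)) ∨ (x5 ∧ x3) = True
      ¬((x3 ∨ x0)) = False
        x3 ∨ x0 = True
      x5 ∧ x3 = True
  (((x0 ∧ ¬x1) ∧ (¬x1 ∧ ¬x4)) ↔ ((¬x5 → x5) ∨ ¬x1)) ∧ (((x1 ∨ x5) ↔ (¬x3 → x2)) ∧ ((x4 ↔ x2) ↔ ¬x2)) = True
    ((x0 ∧ ¬x1) ∧ (¬x1 ∧ ¬x4)) ↔ ((¬x5 → x5) ∨ ¬x1) = True
      (x0 ∧ ¬x1) ∧ (¬x1 ∧ ¬x4) = True
        x0 ∧ ¬x1 = True
          ¬x1 = True
        ¬x1 ∧ ¬x4 = True
          ¬x1 = True
          ¬x4 = True
      (¬x5 → x5) ∨ ¬x1 = True
        ¬x5 → x5 = True
          ¬x5 = False
        ¬x1 = True
    ((x1 ∨ x5) ↔ (¬x3 → x2)) ∧ ((x4 ↔ x2) ↔ ¬x2) = True
      (x1 ∨ x5) ↔ (¬x3 → x2) = True
        x1 ∨ x5 = True
        ¬x3 → x2 = True
          ¬x3 = False
      (x4 ↔ x2) ↔ ¬x2 = True
        x4 ↔ x2 = True
        ¬x2 = True
Both conjuncts True, so the formula holds.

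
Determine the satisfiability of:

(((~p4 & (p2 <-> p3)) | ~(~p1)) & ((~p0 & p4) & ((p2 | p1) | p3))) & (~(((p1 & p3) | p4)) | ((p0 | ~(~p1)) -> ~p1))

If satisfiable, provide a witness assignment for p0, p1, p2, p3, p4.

Unsatisfiable — no assignment works.

Case p4 = True: the formula simplifies to (~(~p1) & (~p0 & ((p2 | p1) | p3))) & ((p0 | ~(~p1)) -> ~p1).
  p1 = True: the conjunct (p0 | ~(~p1)) -> ~p1 becomes (p0 | True) -> ~True = False.
  p1 = False: the conjunct ~(~p1) becomes ~(~False) = False.
Case p4 = False: the conjunct p4 is False.
Both cases fail — unsatisfiable.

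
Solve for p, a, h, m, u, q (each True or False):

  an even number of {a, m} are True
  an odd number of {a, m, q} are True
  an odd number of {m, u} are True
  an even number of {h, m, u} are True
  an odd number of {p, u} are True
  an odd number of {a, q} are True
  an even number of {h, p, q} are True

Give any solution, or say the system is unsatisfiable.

p: False, a: False, h: True, m: False, u: True, q: True

{a, m}: 0 true → even ✓
{a, m, q}: 1 true → odd ✓
{m, u}: 1 true → odd ✓
{h, m, u}: 2 true → even ✓
{p, u}: 1 true → odd ✓
{a, q}: 1 true → odd ✓
{h, p, q}: 2 true → even ✓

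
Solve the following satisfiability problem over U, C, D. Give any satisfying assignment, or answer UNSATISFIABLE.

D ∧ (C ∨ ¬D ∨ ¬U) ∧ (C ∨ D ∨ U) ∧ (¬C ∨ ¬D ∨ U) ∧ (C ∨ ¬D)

Unit clause (D) forces D = True.
In (C ∨ ¬D) only C is left, so C = True.
In (¬C ∨ ¬D ∨ U) only U is left, so U = True.
Check each clause:
  (D): D holds.
  (C ∨ ¬D ∨ ¬U): C holds.
  (C ∨ D ∨ U): C holds.
  (¬C ∨ ¬D ∨ U): U holds.
  (C ∨ ¬D): C holds.
All clauses satisfied.

U = True, C = True, D = True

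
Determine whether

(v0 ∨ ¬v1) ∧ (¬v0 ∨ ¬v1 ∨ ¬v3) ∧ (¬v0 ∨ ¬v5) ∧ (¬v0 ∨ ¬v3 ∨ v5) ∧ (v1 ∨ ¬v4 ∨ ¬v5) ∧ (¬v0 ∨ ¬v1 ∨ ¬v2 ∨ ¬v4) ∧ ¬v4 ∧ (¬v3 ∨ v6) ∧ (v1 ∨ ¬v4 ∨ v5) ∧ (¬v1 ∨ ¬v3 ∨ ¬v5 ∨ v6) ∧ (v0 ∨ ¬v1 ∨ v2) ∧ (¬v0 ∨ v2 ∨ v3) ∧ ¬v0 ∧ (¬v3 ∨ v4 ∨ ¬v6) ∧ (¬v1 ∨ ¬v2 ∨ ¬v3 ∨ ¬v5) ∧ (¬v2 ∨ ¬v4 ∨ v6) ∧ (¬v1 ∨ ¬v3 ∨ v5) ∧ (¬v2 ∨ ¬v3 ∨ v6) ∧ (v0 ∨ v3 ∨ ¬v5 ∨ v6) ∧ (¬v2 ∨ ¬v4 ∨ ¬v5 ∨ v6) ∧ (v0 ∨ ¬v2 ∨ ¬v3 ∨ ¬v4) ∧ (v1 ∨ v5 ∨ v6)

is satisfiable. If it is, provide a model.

v0=F; v1=F; v2=T; v3=F; v4=F; v5=T; v6=T

Unit clause (¬v4) forces v4 = False.
Unit clause (¬v0) forces v0 = False.
In (v0 ∨ ¬v1) only ¬v1 is left, so v1 = False.
Set v2 = True.
Try v3 = True:
  (¬v3 ∨ v6) forces v6 = True.
  clause (¬v3 ∨ v4 ∨ ¬v6) is falsified — backtrack.
So v3 = False.
Set v5 = True.
  then (v0 ∨ v3 ∨ ¬v5 ∨ v6) forces v6 = True.
All clauses satisfied.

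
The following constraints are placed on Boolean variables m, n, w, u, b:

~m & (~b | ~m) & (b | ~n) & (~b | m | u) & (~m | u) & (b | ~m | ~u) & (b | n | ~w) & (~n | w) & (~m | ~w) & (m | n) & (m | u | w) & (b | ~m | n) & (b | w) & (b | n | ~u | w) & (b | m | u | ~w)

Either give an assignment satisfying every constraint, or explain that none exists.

m: False; n: True; w: True; u: True; b: True

Unit clause (~m) forces m = False.
In (m | n) only n is left, so n = True.
In (b | ~n) only b is left, so b = True.
In (~b | m | u) only u is left, so u = True.
In (~n | w) only w is left, so w = True.
All clauses satisfied.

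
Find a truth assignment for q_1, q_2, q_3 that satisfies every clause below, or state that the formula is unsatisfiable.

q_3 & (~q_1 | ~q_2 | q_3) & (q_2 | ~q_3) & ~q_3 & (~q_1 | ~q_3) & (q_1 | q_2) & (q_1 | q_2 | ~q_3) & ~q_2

Case q_3 = True:
  Clause (~q_3) is falsified — contradiction.
Case q_3 = False:
  Clause (q_3) is falsified — contradiction.
Both cases fail, so the formula is unsatisfiable.

The formula is unsatisfiable.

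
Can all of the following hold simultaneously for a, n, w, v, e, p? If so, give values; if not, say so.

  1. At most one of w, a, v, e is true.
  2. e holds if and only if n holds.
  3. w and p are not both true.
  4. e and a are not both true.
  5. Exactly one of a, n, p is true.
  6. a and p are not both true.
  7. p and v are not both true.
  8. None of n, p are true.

a = True; n = False; w = False; v = False; e = False; p = False

  (1) {w, a, v, e}: 1 true — at most one ✓
  (2) e=F, n=F — same ✓
  (3) w=F, p=F — not both ✓
  (4) e=F, a=T — not both ✓
  (5) {a, n, p}: 1 true — exactly one ✓
  (6) a=T, p=F — not both ✓
  (7) p=F, v=F — not both ✓
  (8) {n, p}: 0 true — none ✓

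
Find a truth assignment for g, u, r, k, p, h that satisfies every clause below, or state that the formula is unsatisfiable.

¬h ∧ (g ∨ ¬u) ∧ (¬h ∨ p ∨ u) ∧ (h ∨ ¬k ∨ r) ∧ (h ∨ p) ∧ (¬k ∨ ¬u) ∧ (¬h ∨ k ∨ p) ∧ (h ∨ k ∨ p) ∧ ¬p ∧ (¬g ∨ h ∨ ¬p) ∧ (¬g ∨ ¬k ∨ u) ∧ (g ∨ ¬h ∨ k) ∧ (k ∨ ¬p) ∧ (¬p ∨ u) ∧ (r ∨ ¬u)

Case p = True:
  Clause (¬p) is falsified — contradiction.
Case p = False:
  (¬h) forces h = False.
  Clause (h ∨ p) is falsified — contradiction.
Both cases fail, so the formula is unsatisfiable.

The formula is unsatisfiable.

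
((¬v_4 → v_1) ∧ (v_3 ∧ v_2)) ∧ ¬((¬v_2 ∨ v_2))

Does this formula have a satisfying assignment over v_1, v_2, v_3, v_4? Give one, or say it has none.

The conjunct ¬((¬v_2 ∨ v_2)) is unsatisfiable on its own:
  v_2=F: evaluates to False.
  v_2=T: evaluates to False.
So the whole conjunction is unsatisfiable.

Unsatisfiable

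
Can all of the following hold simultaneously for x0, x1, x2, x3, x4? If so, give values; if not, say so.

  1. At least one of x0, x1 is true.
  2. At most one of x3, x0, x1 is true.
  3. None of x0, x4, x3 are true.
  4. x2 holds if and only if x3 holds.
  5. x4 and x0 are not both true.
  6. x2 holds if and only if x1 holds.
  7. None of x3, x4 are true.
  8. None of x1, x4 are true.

UNSATISFIABLE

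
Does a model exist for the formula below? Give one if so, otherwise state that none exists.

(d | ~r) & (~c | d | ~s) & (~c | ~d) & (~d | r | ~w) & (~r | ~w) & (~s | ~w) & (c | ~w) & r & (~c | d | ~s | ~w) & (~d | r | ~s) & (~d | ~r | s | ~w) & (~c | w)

s = True, r = True, c = False, d = True, w = False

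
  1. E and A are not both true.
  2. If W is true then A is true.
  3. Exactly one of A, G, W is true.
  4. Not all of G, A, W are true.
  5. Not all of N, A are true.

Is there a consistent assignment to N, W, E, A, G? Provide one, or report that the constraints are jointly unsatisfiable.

N = True; W = False; E = True; A = False; G = True

  (1) E=T, A=F — not both ✓
  (2) W=F ⇒ A: vacuous ✓
  (3) {A, G, W}: 1 true — exactly one ✓
  (4) {G, A, W}: 1/3 true — not all ✓
  (5) {N, A}: 1/2 true — not all ✓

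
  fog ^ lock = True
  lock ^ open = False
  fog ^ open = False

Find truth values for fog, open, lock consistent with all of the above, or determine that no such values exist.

No satisfying assignment exists.

Adding constraints 1, 2, 3 mod 2: every variable appears an even number of times on the left, so the left side is 0.
But the right sides sum to 1 (mod 2). 0 ≠ 1 — the system is inconsistent.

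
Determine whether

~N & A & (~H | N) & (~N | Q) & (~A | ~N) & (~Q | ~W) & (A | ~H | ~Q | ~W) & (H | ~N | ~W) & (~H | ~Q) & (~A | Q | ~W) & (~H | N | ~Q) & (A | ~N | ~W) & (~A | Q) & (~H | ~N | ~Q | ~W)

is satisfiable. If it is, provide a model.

A=T; Q=T; W=F; H=F; N=F

Unit clause (~N) forces N = False.
Unit clause (A) forces A = True.
In (~H | N) only ~H is left, so H = False.
In (~A | Q) only Q is left, so Q = True.
In (~Q | ~W) only ~W is left, so W = False.
All clauses satisfied.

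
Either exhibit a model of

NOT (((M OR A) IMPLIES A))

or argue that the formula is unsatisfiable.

A = False, M = True

  NOT (((M OR A) IMPLIES A)) = True
    (M OR A) IMPLIES A = False
      M OR A = True
The formula evaluates to True.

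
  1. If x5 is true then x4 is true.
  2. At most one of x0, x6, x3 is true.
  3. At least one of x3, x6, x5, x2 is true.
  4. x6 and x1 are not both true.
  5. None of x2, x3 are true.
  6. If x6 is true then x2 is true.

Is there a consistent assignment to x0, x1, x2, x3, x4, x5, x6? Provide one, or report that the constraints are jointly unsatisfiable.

x0=F, x1=F, x2=F, x3=F, x4=T, x5=T, x6=F

  (1) x5=T ⇒ x4: T ✓
  (2) {x0, x6, x3}: 0 true — at most one ✓
  (3) {x3, x6, x5, x2}: 1 true — at least one ✓
  (4) x6=F, x1=F — not both ✓
  (5) {x2, x3}: 0 true — none ✓
  (6) x6=F ⇒ x2: vacuous ✓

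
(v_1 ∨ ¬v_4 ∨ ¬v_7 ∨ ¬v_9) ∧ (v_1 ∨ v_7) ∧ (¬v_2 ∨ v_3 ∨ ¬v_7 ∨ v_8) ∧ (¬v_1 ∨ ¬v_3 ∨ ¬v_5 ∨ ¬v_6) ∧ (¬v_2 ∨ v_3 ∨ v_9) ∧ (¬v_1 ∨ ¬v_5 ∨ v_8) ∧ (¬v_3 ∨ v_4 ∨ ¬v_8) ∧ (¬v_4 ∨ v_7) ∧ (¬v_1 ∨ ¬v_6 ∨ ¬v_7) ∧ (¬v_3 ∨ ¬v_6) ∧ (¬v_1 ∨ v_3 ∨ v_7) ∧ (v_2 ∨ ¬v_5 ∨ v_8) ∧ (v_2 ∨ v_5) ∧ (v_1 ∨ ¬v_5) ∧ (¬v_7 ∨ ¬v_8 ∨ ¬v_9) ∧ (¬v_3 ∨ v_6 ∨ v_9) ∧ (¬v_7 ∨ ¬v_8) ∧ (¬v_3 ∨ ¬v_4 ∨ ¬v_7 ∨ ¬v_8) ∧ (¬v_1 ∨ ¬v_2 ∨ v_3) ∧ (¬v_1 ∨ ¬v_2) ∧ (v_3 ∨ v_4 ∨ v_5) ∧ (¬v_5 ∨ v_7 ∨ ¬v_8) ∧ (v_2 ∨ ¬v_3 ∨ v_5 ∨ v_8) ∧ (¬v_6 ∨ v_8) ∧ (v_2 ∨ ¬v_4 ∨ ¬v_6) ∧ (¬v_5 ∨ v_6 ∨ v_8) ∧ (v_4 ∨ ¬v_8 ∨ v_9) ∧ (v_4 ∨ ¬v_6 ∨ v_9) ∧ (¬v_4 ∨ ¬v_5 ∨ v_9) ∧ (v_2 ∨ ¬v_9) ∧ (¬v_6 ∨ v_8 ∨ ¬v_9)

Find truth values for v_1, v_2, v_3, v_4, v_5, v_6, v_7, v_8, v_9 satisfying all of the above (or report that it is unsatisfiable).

Set v_1 = False.
  then (v_1 ∨ v_7) forces v_7 = True.
  then (v_1 ∨ ¬v_5) forces v_5 = False.
  then (¬v_7 ∨ ¬v_8) forces v_8 = False.
  then (¬v_6 ∨ v_8) forces v_6 = False.
  then (v_2 ∨ v_5) forces v_2 = True.
  then (¬v_2 ∨ v_3 ∨ ¬v_7 ∨ v_8) forces v_3 = True.
  then (¬v_3 ∨ v_6 ∨ v_9) forces v_9 = True.
  then (v_1 ∨ ¬v_4 ∨ ¬v_7 ∨ ¬v_9) forces v_4 = False.
All clauses satisfied.

v_1 = False, v_2 = True, v_3 = True, v_4 = False, v_5 = False, v_6 = False, v_7 = True, v_8 = False, v_9 = True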